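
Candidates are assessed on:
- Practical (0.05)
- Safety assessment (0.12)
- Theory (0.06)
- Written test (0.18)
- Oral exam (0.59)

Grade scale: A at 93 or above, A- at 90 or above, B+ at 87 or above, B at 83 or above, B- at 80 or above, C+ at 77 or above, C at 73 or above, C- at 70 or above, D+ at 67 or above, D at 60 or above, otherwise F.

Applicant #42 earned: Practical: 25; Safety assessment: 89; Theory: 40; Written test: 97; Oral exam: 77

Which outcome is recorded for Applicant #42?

C+

Weighted total:
  Practical 25 × 0.05 = 1.25
  Safety assessment 89 × 0.12 = 10.68
  Theory 40 × 0.06 = 2.4
  Written test 97 × 0.18 = 17.46
  Oral exam 77 × 0.59 = 45.43
Sum = 77.22
77.22 is ≥ 77 and < 80 → C+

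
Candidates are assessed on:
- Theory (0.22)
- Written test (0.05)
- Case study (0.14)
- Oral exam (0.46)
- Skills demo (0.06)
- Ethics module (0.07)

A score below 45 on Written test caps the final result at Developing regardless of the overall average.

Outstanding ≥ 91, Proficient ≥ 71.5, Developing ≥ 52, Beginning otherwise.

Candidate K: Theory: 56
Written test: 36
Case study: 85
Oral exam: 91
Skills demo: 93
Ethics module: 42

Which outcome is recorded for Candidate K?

Developing

Written test score 36 < 45: minimum not met.
Weighted total:
  Theory 56 × 0.22 = 12.32
  Written test 36 × 0.05 = 1.8
  Case study 85 × 0.14 = 11.9
  Oral exam 91 × 0.46 = 41.86
  Skills demo 93 × 0.06 = 5.58
  Ethics module 42 × 0.07 = 2.94
Sum = 76.4
76.4 would be Proficient; cap at Developing applies → Developing.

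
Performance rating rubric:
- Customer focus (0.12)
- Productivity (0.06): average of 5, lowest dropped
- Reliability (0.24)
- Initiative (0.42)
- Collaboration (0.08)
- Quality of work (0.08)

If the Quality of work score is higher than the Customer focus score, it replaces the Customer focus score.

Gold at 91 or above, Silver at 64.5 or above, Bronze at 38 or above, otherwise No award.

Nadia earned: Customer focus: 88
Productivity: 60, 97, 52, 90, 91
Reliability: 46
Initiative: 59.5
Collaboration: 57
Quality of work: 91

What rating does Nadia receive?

Bronze

Productivity: drop 52 → average of remaining 4 = 338/4 = 84.5
Quality of work (91) > Customer focus (88), so Customer focus counts as 91.
Weighted total:
  Customer focus 91 × 0.12 = 10.92
  Productivity 84.5 × 0.06 = 5.07
  Reliability 46 × 0.24 = 11.04
  Initiative 59.5 × 0.42 = 24.99
  Collaboration 57 × 0.08 = 4.56
  Quality of work 91 × 0.08 = 7.28
Sum = 63.86
63.86 is ≥ 38 and < 64.5 → Bronze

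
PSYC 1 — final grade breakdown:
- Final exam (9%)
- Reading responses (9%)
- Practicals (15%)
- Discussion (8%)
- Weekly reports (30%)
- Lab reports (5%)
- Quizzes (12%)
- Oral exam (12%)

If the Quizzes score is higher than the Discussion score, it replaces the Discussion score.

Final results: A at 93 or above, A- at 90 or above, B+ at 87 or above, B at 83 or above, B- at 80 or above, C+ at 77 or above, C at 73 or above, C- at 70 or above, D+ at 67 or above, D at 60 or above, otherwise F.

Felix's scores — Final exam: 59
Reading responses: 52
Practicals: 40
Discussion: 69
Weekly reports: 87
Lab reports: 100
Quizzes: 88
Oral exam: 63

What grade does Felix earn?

Quizzes (88) > Discussion (69), so Discussion counts as 88.
Weighted total:
  Final exam 59 × 0.09 = 5.31
  Reading responses 52 × 0.09 = 4.68
  Practicals 40 × 0.15 = 6
  Discussion 88 × 0.08 = 7.04
  Weekly reports 87 × 0.3 = 26.1
  Lab reports 100 × 0.05 = 5
  Quizzes 88 × 0.12 = 10.56
  Oral exam 63 × 0.12 = 7.56
Sum = 72.25
72.25 is ≥ 70 and < 73 → C-

C-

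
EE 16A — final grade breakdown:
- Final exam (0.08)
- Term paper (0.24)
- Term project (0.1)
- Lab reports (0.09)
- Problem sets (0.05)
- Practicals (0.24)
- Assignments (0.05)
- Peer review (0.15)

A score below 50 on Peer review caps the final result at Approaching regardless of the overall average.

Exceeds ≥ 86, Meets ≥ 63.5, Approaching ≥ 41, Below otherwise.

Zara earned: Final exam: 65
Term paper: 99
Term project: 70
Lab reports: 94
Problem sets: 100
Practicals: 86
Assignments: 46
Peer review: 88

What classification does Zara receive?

Meets

Peer review score 88 ≥ 50: minimum met.
Weighted total:
  Final exam 65 × 0.08 = 5.2
  Term paper 99 × 0.24 = 23.76
  Term project 70 × 0.1 = 7
  Lab reports 94 × 0.09 = 8.46
  Problem sets 100 × 0.05 = 5
  Practicals 86 × 0.24 = 20.64
  Assignments 46 × 0.05 = 2.3
  Peer review 88 × 0.15 = 13.2
Sum = 85.56
85.56 is ≥ 63.5 and < 86 → Meets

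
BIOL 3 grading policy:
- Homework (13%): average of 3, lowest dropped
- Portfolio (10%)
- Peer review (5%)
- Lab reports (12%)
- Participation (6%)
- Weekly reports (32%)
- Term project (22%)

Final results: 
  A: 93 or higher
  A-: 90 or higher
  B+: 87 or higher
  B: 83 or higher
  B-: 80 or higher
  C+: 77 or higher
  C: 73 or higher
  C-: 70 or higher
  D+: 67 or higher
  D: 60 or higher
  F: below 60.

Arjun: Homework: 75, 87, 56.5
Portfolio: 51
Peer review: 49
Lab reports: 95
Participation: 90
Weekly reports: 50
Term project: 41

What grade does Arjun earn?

Homework: drop 56.5 → average of remaining 2 = 162/2 = 81
Weighted total:
  Homework 81 × 0.13 = 10.53
  Portfolio 51 × 0.1 = 5.1
  Peer review 49 × 0.05 = 2.45
  Lab reports 95 × 0.12 = 11.4
  Participation 90 × 0.06 = 5.4
  Weekly reports 50 × 0.32 = 16
  Term project 41 × 0.22 = 9.02
Sum = 59.9
59.9 < 60 → F

F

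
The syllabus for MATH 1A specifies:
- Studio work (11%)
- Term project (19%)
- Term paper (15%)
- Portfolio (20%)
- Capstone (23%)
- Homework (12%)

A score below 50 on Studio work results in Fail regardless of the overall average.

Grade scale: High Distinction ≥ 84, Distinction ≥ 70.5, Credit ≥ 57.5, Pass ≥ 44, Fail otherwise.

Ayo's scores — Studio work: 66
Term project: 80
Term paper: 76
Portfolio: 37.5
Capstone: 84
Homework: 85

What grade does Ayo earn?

Distinction

Studio work score 66 ≥ 50: minimum met.
Weighted total:
  Studio work 66 × 0.11 = 7.26
  Term project 80 × 0.19 = 15.2
  Term paper 76 × 0.15 = 11.4
  Portfolio 37.5 × 0.2 = 7.5
  Capstone 84 × 0.23 = 19.32
  Homework 85 × 0.12 = 10.2
Sum = 70.88
70.88 is ≥ 70.5 and < 84 → Distinction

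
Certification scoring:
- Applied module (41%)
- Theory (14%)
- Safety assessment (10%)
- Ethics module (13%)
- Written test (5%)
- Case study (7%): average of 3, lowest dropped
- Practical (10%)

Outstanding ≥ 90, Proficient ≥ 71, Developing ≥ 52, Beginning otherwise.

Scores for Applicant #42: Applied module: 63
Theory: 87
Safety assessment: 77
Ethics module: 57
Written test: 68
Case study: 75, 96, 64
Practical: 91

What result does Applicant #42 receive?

Case study: drop 64 → average of remaining 2 = 171/2 = 85.5
Weighted total:
  Applied module 63 × 0.41 = 25.83
  Theory 87 × 0.14 = 12.18
  Safety assessment 77 × 0.1 = 7.7
  Ethics module 57 × 0.13 = 7.41
  Written test 68 × 0.05 = 3.4
  Case study 85.5 × 0.07 = 5.985
  Practical 91 × 0.1 = 9.1
Sum = 71.605
71.605 is ≥ 71 and < 90 → Proficient

Proficient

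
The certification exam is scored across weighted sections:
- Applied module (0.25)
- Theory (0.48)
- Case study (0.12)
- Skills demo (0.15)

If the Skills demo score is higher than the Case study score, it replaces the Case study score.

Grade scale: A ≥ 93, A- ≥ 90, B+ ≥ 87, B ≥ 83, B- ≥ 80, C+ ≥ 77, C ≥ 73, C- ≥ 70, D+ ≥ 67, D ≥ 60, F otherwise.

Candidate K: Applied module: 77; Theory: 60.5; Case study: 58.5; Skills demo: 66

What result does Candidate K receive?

Skills demo (66) > Case study (58.5), so Case study counts as 66.
Weighted total:
  Applied module 77 × 0.25 = 19.25
  Theory 60.5 × 0.48 = 29.04
  Case study 66 × 0.12 = 7.92
  Skills demo 66 × 0.15 = 9.9
Sum = 66.11
66.11 is ≥ 60 and < 67 → D

D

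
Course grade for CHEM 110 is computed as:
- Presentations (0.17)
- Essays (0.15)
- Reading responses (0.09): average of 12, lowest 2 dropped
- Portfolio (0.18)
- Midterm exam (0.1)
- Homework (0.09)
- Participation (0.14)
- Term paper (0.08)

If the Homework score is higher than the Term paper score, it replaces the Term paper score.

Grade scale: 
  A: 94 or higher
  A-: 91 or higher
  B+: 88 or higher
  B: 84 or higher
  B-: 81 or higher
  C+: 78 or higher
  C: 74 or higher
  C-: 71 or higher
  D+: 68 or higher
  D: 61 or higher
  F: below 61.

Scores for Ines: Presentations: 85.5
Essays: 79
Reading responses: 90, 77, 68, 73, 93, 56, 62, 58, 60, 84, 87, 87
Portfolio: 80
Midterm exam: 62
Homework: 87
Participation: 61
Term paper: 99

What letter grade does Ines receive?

C+

Reading responses: drop 56, 58 → average of remaining 10 = 781/10 = 78.1
Homework (87) ≤ Term paper (99), so Term paper stays at 99.
Weighted total:
  Presentations 85.5 × 0.17 = 14.535
  Essays 79 × 0.15 = 11.85
  Reading responses 78.1 × 0.09 = 7.029
  Portfolio 80 × 0.18 = 14.4
  Midterm exam 62 × 0.1 = 6.2
  Homework 87 × 0.09 = 7.83
  Participation 61 × 0.14 = 8.54
  Term paper 99 × 0.08 = 7.92
Sum = 78.304
78.304 is ≥ 78 and < 81 → C+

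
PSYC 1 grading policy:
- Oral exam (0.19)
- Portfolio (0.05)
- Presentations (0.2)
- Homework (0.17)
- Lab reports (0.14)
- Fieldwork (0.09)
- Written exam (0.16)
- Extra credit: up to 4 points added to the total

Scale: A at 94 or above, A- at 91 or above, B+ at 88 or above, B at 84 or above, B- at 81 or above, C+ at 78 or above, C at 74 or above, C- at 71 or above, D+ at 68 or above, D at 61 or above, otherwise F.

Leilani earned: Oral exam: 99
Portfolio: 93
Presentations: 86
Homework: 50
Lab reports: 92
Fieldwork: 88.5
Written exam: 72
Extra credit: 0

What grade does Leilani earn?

Weighted total:
  Oral exam 99 × 0.19 = 18.81
  Portfolio 93 × 0.05 = 4.65
  Presentations 86 × 0.2 = 17.2
  Homework 50 × 0.17 = 8.5
  Lab reports 92 × 0.14 = 12.88
  Fieldwork 88.5 × 0.09 = 7.965
  Written exam 72 × 0.16 = 11.52
Sum = 81.525
Extra credit: 81.525 + 0 = 81.525
81.525 is ≥ 81 and < 84 → B-

B-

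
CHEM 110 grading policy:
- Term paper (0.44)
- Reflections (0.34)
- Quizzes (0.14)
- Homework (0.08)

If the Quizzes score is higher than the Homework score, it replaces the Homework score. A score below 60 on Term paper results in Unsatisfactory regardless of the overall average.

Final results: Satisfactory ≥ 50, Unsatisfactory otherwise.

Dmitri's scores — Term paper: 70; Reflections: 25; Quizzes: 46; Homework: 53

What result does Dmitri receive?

Unsatisfactory

Quizzes (46) ≤ Homework (53), so Homework stays at 53.
Term paper score 70 ≥ 60: minimum met.
Weighted total:
  Term paper 70 × 0.44 = 30.8
  Reflections 25 × 0.34 = 8.5
  Quizzes 46 × 0.14 = 6.44
  Homework 53 × 0.08 = 4.24
Sum = 49.98
49.98 < 50 → Unsatisfactory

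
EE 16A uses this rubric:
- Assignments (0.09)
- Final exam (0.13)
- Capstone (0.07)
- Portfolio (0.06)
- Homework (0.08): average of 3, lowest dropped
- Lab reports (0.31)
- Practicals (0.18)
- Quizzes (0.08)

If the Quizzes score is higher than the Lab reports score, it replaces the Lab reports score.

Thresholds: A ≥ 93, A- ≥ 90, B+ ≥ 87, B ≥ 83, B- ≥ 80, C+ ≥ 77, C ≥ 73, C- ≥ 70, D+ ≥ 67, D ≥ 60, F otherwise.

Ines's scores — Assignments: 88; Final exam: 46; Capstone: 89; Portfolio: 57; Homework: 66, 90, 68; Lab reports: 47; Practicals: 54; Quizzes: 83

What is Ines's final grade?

C-

Homework: drop 66 → average of remaining 2 = 158/2 = 79
Quizzes (83) > Lab reports (47), so Lab reports counts as 83.
Weighted total:
  Assignments 88 × 0.09 = 7.92
  Final exam 46 × 0.13 = 5.98
  Capstone 89 × 0.07 = 6.23
  Portfolio 57 × 0.06 = 3.42
  Homework 79 × 0.08 = 6.32
  Lab reports 83 × 0.31 = 25.73
  Practicals 54 × 0.18 = 9.72
  Quizzes 83 × 0.08 = 6.64
Sum = 71.96
71.96 is ≥ 70 and < 73 → C-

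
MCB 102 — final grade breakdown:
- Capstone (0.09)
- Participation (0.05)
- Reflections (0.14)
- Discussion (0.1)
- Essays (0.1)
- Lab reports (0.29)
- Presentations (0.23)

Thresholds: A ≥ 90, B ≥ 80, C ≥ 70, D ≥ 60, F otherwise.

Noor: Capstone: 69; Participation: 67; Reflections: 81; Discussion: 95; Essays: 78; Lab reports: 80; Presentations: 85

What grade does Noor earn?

B

Weighted total:
  Capstone 69 × 0.09 = 6.21
  Participation 67 × 0.05 = 3.35
  Reflections 81 × 0.14 = 11.34
  Discussion 95 × 0.1 = 9.5
  Essays 78 × 0.1 = 7.8
  Lab reports 80 × 0.29 = 23.2
  Presentations 85 × 0.23 = 19.55
Sum = 80.95
80.95 is ≥ 80 and < 90 → B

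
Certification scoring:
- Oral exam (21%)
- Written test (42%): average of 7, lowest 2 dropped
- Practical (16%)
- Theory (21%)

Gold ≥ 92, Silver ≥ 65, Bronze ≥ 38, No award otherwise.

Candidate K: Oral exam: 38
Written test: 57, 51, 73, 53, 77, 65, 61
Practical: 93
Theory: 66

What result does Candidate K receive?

Written test: drop 51, 53 → average of remaining 5 = 333/5 = 66.6
Weighted total:
  Oral exam 38 × 0.21 = 7.98
  Written test 66.6 × 0.42 = 27.972
  Practical 93 × 0.16 = 14.88
  Theory 66 × 0.21 = 13.86
Sum = 64.692
64.692 is ≥ 38 and < 65 → Bronze

Bronze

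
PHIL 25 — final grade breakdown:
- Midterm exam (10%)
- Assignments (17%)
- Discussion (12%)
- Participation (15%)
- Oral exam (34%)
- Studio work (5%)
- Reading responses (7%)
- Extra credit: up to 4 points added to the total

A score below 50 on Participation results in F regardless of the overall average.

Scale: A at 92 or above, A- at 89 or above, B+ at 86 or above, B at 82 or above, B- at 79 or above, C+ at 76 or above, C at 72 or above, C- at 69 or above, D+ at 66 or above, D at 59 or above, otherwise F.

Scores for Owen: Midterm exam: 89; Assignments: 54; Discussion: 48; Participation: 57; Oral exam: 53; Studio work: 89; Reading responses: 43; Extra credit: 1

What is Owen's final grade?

Participation score 57 ≥ 50: minimum met.
Weighted total:
  Midterm exam 89 × 0.1 = 8.9
  Assignments 54 × 0.17 = 9.18
  Discussion 48 × 0.12 = 5.76
  Participation 57 × 0.15 = 8.55
  Oral exam 53 × 0.34 = 18.02
  Studio work 89 × 0.05 = 4.45
  Reading responses 43 × 0.07 = 3.01
Sum = 57.87
Extra credit: 57.87 + 1 = 58.87
58.87 < 59 → F

F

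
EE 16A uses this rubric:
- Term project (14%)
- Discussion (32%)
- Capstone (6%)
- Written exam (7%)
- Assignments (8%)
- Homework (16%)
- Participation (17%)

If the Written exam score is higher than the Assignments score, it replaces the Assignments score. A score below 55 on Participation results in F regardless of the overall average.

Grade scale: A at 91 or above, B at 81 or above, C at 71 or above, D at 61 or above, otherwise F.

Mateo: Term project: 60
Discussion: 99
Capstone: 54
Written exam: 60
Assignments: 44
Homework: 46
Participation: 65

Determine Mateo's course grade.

D

Written exam (60) > Assignments (44), so Assignments counts as 60.
Participation score 65 ≥ 55: minimum met.
Weighted total:
  Term project 60 × 0.14 = 8.4
  Discussion 99 × 0.32 = 31.68
  Capstone 54 × 0.06 = 3.24
  Written exam 60 × 0.07 = 4.2
  Assignments 60 × 0.08 = 4.8
  Homework 46 × 0.16 = 7.36
  Participation 65 × 0.17 = 11.05
Sum = 70.73
70.73 is ≥ 61 and < 71 → D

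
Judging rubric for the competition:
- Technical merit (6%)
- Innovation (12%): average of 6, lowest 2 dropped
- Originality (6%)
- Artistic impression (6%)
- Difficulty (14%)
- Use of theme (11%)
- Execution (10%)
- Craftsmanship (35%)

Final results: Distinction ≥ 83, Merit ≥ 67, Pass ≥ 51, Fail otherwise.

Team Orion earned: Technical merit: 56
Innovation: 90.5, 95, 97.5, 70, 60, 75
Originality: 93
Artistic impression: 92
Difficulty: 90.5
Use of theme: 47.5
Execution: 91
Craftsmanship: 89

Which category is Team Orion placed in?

Innovation: drop 60, 70 → average of remaining 4 = 358/4 = 89.5
Weighted total:
  Technical merit 56 × 0.06 = 3.36
  Innovation 89.5 × 0.12 = 10.74
  Originality 93 × 0.06 = 5.58
  Artistic impression 92 × 0.06 = 5.52
  Difficulty 90.5 × 0.14 = 12.67
  Use of theme 47.5 × 0.11 = 5.225
  Execution 91 × 0.1 = 9.1
  Craftsmanship 89 × 0.35 = 31.15
Sum = 83.345
83.345 ≥ 83 → Distinction

Distinction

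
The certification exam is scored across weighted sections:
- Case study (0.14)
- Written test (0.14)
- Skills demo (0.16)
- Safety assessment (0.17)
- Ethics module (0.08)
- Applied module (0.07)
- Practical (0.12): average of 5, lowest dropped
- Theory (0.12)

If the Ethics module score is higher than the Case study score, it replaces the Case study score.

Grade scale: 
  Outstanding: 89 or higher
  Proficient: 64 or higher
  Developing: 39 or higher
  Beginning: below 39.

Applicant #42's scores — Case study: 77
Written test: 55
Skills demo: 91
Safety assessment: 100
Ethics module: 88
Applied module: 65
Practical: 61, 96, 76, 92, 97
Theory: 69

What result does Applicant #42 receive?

Proficient

Practical: drop 61 → average of remaining 4 = 361/4 = 90.25
Ethics module (88) > Case study (77), so Case study counts as 88.
Weighted total:
  Case study 88 × 0.14 = 12.32
  Written test 55 × 0.14 = 7.7
  Skills demo 91 × 0.16 = 14.56
  Safety assessment 100 × 0.17 = 17
  Ethics module 88 × 0.08 = 7.04
  Applied module 65 × 0.07 = 4.55
  Practical 90.25 × 0.12 = 10.83
  Theory 69 × 0.12 = 8.28
Sum = 82.28
82.28 is ≥ 64 and < 89 → Proficient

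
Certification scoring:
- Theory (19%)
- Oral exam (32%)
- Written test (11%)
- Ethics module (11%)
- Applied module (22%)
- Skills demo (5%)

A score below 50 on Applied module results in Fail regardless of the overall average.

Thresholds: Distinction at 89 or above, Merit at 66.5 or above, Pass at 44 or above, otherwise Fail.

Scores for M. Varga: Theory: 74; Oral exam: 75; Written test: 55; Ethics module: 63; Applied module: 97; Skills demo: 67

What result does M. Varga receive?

Applied module score 97 ≥ 50: minimum met.
Weighted total:
  Theory 74 × 0.19 = 14.06
  Oral exam 75 × 0.32 = 24
  Written test 55 × 0.11 = 6.05
  Ethics module 63 × 0.11 = 6.93
  Applied module 97 × 0.22 = 21.34
  Skills demo 67 × 0.05 = 3.35
Sum = 75.73
75.73 is ≥ 66.5 and < 89 → Merit

Merit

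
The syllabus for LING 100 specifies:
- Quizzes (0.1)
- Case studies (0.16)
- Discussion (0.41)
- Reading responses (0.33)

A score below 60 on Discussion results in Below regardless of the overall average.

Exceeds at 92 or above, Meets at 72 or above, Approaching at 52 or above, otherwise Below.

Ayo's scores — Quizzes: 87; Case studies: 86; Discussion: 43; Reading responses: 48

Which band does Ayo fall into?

Below

Discussion score 43 < 60: minimum not met.
Weighted total:
  Quizzes 87 × 0.1 = 8.7
  Case studies 86 × 0.16 = 13.76
  Discussion 43 × 0.41 = 17.63
  Reading responses 48 × 0.33 = 15.84
Sum = 55.93
Because the Discussion minimum was not met, the result is Below.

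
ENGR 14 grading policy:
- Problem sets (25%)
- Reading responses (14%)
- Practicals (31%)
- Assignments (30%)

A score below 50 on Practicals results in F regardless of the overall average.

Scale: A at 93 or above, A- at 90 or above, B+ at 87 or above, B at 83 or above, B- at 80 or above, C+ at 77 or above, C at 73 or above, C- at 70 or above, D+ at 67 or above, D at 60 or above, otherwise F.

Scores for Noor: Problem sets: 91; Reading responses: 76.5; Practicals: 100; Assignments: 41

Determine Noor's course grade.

Practicals score 100 ≥ 50: minimum met.
Weighted total:
  Problem sets 91 × 0.25 = 22.75
  Reading responses 76.5 × 0.14 = 10.71
  Practicals 100 × 0.31 = 31
  Assignments 41 × 0.3 = 12.3
Sum = 76.76
76.76 is ≥ 73 and < 77 → C

C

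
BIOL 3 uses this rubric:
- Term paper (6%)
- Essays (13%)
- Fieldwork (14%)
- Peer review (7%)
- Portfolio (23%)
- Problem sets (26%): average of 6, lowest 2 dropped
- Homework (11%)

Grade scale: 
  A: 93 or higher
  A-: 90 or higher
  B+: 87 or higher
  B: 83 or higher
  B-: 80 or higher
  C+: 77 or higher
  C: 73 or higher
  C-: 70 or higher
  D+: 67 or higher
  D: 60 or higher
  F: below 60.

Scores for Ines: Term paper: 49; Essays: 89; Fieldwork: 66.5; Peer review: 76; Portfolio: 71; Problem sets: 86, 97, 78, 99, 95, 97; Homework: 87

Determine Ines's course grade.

Problem sets: drop 78, 86 → average of remaining 4 = 388/4 = 97
Weighted total:
  Term paper 49 × 0.06 = 2.94
  Essays 89 × 0.13 = 11.57
  Fieldwork 66.5 × 0.14 = 9.31
  Peer review 76 × 0.07 = 5.32
  Portfolio 71 × 0.23 = 16.33
  Problem sets 97 × 0.26 = 25.22
  Homework 87 × 0.11 = 9.57
Sum = 80.26
80.26 is ≥ 80 and < 83 → B-

B-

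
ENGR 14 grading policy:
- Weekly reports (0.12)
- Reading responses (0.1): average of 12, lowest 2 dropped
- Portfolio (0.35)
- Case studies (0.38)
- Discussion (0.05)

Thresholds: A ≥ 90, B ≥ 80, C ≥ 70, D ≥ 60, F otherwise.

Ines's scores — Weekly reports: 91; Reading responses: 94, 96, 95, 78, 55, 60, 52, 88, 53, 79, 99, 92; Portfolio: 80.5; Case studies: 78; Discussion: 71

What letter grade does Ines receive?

B

Reading responses: drop 52, 53 → average of remaining 10 = 836/10 = 83.6
Weighted total:
  Weekly reports 91 × 0.12 = 10.92
  Reading responses 83.6 × 0.1 = 8.36
  Portfolio 80.5 × 0.35 = 28.175
  Case studies 78 × 0.38 = 29.64
  Discussion 71 × 0.05 = 3.55
Sum = 80.645
80.645 is ≥ 80 and < 90 → B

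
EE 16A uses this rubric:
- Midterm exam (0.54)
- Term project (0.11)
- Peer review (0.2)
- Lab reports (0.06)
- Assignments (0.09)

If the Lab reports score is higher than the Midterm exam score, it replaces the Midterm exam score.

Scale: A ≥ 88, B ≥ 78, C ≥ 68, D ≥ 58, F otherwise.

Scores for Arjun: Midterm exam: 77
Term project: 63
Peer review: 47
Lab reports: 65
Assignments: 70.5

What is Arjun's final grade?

Lab reports (65) ≤ Midterm exam (77), so Midterm exam stays at 77.
Weighted total:
  Midterm exam 77 × 0.54 = 41.58
  Term project 63 × 0.11 = 6.93
  Peer review 47 × 0.2 = 9.4
  Lab reports 65 × 0.06 = 3.9
  Assignments 70.5 × 0.09 = 6.345
Sum = 68.155
68.155 is ≥ 68 and < 78 → C

C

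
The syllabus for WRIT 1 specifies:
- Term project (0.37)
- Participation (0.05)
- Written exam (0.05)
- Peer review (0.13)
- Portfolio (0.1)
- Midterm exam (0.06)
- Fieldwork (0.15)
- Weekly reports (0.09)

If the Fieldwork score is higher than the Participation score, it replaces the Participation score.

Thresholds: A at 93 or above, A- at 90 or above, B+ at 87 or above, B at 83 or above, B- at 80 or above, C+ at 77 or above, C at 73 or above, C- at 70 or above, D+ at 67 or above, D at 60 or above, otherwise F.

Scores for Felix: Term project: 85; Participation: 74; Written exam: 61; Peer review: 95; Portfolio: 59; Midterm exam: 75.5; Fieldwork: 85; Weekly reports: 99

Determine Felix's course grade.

Fieldwork (85) > Participation (74), so Participation counts as 85.
Weighted total:
  Term project 85 × 0.37 = 31.45
  Participation 85 × 0.05 = 4.25
  Written exam 61 × 0.05 = 3.05
  Peer review 95 × 0.13 = 12.35
  Portfolio 59 × 0.1 = 5.9
  Midterm exam 75.5 × 0.06 = 4.53
  Fieldwork 85 × 0.15 = 12.75
  Weekly reports 99 × 0.09 = 8.91
Sum = 83.19
83.19 is ≥ 83 and < 87 → B

B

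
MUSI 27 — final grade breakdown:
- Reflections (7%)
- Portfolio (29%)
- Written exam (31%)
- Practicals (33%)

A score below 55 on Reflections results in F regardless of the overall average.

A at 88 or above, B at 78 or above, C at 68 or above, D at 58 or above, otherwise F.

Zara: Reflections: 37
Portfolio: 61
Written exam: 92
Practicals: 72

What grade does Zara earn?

Reflections score 37 < 55: minimum not met.
Weighted total:
  Reflections 37 × 0.07 = 2.59
  Portfolio 61 × 0.29 = 17.69
  Written exam 92 × 0.31 = 28.52
  Practicals 72 × 0.33 = 23.76
Sum = 72.56
Because the Reflections minimum was not met, the result is F.

F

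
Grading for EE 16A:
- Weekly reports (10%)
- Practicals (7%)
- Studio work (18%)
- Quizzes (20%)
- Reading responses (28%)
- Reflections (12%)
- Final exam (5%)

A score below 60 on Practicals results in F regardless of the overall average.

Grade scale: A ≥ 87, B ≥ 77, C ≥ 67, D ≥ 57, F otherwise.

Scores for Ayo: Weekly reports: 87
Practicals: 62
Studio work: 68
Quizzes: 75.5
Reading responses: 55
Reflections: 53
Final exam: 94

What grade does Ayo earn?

Practicals score 62 ≥ 60: minimum met.
Weighted total:
  Weekly reports 87 × 0.1 = 8.7
  Practicals 62 × 0.07 = 4.34
  Studio work 68 × 0.18 = 12.24
  Quizzes 75.5 × 0.2 = 15.1
  Reading responses 55 × 0.28 = 15.4
  Reflections 53 × 0.12 = 6.36
  Final exam 94 × 0.05 = 4.7
Sum = 66.84
66.84 is ≥ 57 and < 67 → D

D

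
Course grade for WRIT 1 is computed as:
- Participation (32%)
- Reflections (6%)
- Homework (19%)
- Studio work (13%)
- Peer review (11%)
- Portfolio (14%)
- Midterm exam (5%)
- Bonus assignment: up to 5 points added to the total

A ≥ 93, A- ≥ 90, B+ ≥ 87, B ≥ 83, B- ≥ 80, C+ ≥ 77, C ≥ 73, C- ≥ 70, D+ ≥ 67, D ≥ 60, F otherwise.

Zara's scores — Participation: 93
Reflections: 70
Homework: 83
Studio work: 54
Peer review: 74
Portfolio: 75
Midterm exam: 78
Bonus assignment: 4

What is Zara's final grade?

B

Weighted total:
  Participation 93 × 0.32 = 29.76
  Reflections 70 × 0.06 = 4.2
  Homework 83 × 0.19 = 15.77
  Studio work 54 × 0.13 = 7.02
  Peer review 74 × 0.11 = 8.14
  Portfolio 75 × 0.14 = 10.5
  Midterm exam 78 × 0.05 = 3.9
Sum = 79.29
Bonus assignment: 79.29 + 4 = 83.29
83.29 is ≥ 83 and < 87 → B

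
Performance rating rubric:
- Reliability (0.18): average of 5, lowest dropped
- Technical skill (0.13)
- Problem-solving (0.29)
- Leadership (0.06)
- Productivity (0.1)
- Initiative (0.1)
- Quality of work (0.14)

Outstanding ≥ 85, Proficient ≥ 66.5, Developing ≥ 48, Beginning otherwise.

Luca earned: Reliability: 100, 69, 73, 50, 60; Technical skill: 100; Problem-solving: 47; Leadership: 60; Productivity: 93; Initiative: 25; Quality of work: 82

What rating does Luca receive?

Reliability: drop 50 → average of remaining 4 = 302/4 = 75.5
Weighted total:
  Reliability 75.5 × 0.18 = 13.59
  Technical skill 100 × 0.13 = 13
  Problem-solving 47 × 0.29 = 13.63
  Leadership 60 × 0.06 = 3.6
  Productivity 93 × 0.1 = 9.3
  Initiative 25 × 0.1 = 2.5
  Quality of work 82 × 0.14 = 11.48
Sum = 67.1
67.1 is ≥ 66.5 and < 85 → Proficient

Proficient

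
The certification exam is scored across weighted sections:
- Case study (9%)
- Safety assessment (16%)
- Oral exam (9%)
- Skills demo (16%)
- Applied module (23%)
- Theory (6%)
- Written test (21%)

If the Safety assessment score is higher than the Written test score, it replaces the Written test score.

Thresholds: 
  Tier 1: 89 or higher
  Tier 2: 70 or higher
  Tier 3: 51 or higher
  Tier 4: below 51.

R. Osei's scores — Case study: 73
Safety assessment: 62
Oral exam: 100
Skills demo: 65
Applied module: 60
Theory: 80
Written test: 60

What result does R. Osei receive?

Tier 3

Safety assessment (62) > Written test (60), so Written test counts as 62.
Weighted total:
  Case study 73 × 0.09 = 6.57
  Safety assessment 62 × 0.16 = 9.92
  Oral exam 100 × 0.09 = 9
  Skills demo 65 × 0.16 = 10.4
  Applied module 60 × 0.23 = 13.8
  Theory 80 × 0.06 = 4.8
  Written test 62 × 0.21 = 13.02
Sum = 67.51
67.51 is ≥ 51 and < 70 → Tier 3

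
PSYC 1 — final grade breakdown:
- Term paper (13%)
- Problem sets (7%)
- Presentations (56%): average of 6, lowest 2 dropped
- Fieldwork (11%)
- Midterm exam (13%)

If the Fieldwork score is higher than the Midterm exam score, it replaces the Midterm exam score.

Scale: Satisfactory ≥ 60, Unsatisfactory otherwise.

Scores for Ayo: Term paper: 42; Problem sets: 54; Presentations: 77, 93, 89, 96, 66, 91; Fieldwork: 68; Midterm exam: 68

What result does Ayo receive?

Satisfactory

Presentations: drop 66, 77 → average of remaining 4 = 369/4 = 92.25
Fieldwork (68) ≤ Midterm exam (68), so Midterm exam stays at 68.
Weighted total:
  Term paper 42 × 0.13 = 5.46
  Problem sets 54 × 0.07 = 3.78
  Presentations 92.25 × 0.56 = 51.66
  Fieldwork 68 × 0.11 = 7.48
  Midterm exam 68 × 0.13 = 8.84
Sum = 77.22
77.22 ≥ 60 → Satisfactory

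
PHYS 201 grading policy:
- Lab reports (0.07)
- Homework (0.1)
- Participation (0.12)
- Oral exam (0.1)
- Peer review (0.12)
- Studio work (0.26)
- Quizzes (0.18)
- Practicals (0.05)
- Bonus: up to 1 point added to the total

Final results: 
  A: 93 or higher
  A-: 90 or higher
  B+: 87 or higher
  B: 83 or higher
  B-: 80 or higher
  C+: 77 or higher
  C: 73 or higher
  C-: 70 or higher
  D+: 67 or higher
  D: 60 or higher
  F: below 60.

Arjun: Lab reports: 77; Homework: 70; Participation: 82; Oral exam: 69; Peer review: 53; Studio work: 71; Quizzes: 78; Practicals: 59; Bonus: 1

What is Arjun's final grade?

Weighted total:
  Lab reports 77 × 0.07 = 5.39
  Homework 70 × 0.1 = 7
  Participation 82 × 0.12 = 9.84
  Oral exam 69 × 0.1 = 6.9
  Peer review 53 × 0.12 = 6.36
  Studio work 71 × 0.26 = 18.46
  Quizzes 78 × 0.18 = 14.04
  Practicals 59 × 0.05 = 2.95
Sum = 70.94
Bonus: 70.94 + 1 = 71.94
71.94 is ≥ 70 and < 73 → C-

C-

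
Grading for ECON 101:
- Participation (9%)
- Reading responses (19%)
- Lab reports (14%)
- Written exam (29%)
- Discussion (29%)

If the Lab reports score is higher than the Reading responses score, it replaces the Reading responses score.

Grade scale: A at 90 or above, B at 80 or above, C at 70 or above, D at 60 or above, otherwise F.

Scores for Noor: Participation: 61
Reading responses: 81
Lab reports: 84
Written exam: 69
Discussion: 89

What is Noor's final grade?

Lab reports (84) > Reading responses (81), so Reading responses counts as 84.
Weighted total:
  Participation 61 × 0.09 = 5.49
  Reading responses 84 × 0.19 = 15.96
  Lab reports 84 × 0.14 = 11.76
  Written exam 69 × 0.29 = 20.01
  Discussion 89 × 0.29 = 25.81
Sum = 79.03
79.03 is ≥ 70 and < 80 → C

C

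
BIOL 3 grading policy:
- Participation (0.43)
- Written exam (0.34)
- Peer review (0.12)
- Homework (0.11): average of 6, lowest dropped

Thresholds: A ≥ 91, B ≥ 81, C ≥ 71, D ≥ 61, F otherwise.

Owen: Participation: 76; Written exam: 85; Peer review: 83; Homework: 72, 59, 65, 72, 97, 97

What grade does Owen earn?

Homework: drop 59 → average of remaining 5 = 403/5 = 80.6
Weighted total:
  Participation 76 × 0.43 = 32.68
  Written exam 85 × 0.34 = 28.9
  Peer review 83 × 0.12 = 9.96
  Homework 80.6 × 0.11 = 8.866
Sum = 80.406
80.406 is ≥ 71 and < 81 → C

C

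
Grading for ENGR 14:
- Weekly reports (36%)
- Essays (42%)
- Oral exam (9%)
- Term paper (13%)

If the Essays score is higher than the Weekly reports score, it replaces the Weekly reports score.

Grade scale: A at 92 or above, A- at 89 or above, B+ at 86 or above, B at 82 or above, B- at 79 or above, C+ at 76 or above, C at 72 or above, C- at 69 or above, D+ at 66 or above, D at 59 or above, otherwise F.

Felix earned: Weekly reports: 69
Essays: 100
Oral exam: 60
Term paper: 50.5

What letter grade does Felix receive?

Essays (100) > Weekly reports (69), so Weekly reports counts as 100.
Weighted total:
  Weekly reports 100 × 0.36 = 36
  Essays 100 × 0.42 = 42
  Oral exam 60 × 0.09 = 5.4
  Term paper 50.5 × 0.13 = 6.565
Sum = 89.965
89.965 is ≥ 89 and < 92 → A-

A-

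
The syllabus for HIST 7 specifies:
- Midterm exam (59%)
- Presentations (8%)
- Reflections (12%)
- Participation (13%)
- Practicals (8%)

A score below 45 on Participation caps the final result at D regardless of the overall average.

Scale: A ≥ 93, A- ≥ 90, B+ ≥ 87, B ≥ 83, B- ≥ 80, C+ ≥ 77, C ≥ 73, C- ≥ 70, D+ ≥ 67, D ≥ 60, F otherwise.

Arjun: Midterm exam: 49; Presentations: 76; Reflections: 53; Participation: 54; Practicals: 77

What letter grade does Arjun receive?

Participation score 54 ≥ 45: minimum met.
Weighted total:
  Midterm exam 49 × 0.59 = 28.91
  Presentations 76 × 0.08 = 6.08
  Reflections 53 × 0.12 = 6.36
  Participation 54 × 0.13 = 7.02
  Practicals 77 × 0.08 = 6.16
Sum = 54.53
54.53 < 60 → F

F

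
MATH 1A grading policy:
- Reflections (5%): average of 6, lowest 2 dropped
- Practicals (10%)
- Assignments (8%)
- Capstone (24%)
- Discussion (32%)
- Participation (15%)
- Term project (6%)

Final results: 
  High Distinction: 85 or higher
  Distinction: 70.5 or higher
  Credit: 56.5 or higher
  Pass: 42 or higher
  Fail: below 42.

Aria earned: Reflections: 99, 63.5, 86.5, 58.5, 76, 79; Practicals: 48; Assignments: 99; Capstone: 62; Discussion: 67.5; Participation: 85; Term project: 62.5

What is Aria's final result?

Reflections: drop 58.5, 63.5 → average of remaining 4 = 340.5/4 = 85.125
Weighted total:
  Reflections 85.125 × 0.05 = 4.25625
  Practicals 48 × 0.1 = 4.8
  Assignments 99 × 0.08 = 7.92
  Capstone 62 × 0.24 = 14.88
  Discussion 67.5 × 0.32 = 21.6
  Participation 85 × 0.15 = 12.75
  Term project 62.5 × 0.06 = 3.75
Sum = 69.95625
69.95625 is ≥ 56.5 and < 70.5 → Credit

Credit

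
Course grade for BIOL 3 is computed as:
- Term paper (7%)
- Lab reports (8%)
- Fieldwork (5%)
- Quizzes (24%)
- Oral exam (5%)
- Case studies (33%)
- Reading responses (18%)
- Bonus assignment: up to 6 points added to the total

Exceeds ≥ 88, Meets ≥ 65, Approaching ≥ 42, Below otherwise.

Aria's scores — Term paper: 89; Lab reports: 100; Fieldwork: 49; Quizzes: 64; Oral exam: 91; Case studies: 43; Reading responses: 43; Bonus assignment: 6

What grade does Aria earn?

Approaching

Weighted total:
  Term paper 89 × 0.07 = 6.23
  Lab reports 100 × 0.08 = 8
  Fieldwork 49 × 0.05 = 2.45
  Quizzes 64 × 0.24 = 15.36
  Oral exam 91 × 0.05 = 4.55
  Case studies 43 × 0.33 = 14.19
  Reading responses 43 × 0.18 = 7.74
Sum = 58.52
Bonus assignment: 58.52 + 6 = 64.52
64.52 is ≥ 42 and < 65 → Approaching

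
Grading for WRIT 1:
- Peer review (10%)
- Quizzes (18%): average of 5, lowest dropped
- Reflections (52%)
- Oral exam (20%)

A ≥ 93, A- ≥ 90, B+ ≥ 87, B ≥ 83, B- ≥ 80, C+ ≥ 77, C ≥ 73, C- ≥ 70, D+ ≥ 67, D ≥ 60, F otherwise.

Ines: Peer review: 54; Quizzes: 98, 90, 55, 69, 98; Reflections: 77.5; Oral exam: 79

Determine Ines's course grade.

C+

Quizzes: drop 55 → average of remaining 4 = 355/4 = 88.75
Weighted total:
  Peer review 54 × 0.1 = 5.4
  Quizzes 88.75 × 0.18 = 15.975
  Reflections 77.5 × 0.52 = 40.3
  Oral exam 79 × 0.2 = 15.8
Sum = 77.475
77.475 is ≥ 77 and < 80 → C+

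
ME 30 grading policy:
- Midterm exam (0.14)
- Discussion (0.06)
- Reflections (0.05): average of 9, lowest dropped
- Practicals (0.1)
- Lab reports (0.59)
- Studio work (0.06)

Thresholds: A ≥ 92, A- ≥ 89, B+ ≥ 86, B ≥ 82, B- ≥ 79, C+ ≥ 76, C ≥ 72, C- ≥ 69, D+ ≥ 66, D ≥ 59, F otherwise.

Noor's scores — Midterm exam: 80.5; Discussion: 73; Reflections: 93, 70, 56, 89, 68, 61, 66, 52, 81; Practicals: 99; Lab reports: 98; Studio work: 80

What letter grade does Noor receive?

Reflections: drop 52 → average of remaining 8 = 584/8 = 73
Weighted total:
  Midterm exam 80.5 × 0.14 = 11.27
  Discussion 73 × 0.06 = 4.38
  Reflections 73 × 0.05 = 3.65
  Practicals 99 × 0.1 = 9.9
  Lab reports 98 × 0.59 = 57.82
  Studio work 80 × 0.06 = 4.8
Sum = 91.82
91.82 is ≥ 89 and < 92 → A-

A-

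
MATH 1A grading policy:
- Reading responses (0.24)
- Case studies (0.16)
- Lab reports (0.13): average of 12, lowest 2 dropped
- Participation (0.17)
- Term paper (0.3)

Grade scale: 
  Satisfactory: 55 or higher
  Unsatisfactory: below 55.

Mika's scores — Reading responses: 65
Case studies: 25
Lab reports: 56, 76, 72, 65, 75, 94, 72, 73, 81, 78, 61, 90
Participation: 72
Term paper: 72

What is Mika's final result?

Lab reports: drop 56, 61 → average of remaining 10 = 776/10 = 77.6
Weighted total:
  Reading responses 65 × 0.24 = 15.6
  Case studies 25 × 0.16 = 4
  Lab reports 77.6 × 0.13 = 10.088
  Participation 72 × 0.17 = 12.24
  Term paper 72 × 0.3 = 21.6
Sum = 63.528
63.528 ≥ 55 → Satisfactory

Satisfactory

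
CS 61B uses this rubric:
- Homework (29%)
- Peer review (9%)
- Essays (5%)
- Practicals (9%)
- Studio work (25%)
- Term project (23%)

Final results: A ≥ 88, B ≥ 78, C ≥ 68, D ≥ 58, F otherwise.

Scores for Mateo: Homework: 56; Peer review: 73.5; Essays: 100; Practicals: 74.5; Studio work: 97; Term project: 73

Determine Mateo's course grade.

Weighted total:
  Homework 56 × 0.29 = 16.24
  Peer review 73.5 × 0.09 = 6.615
  Essays 100 × 0.05 = 5
  Practicals 74.5 × 0.09 = 6.705
  Studio work 97 × 0.25 = 24.25
  Term project 73 × 0.23 = 16.79
Sum = 75.6
75.6 is ≥ 68 and < 78 → C

C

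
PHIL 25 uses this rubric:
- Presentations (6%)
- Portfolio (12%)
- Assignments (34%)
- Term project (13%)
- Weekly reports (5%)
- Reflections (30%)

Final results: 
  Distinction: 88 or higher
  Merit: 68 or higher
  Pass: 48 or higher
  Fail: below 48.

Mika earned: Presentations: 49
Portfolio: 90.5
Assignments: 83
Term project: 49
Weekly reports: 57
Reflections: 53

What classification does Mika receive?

Pass

Weighted total:
  Presentations 49 × 0.06 = 2.94
  Portfolio 90.5 × 0.12 = 10.86
  Assignments 83 × 0.34 = 28.22
  Term project 49 × 0.13 = 6.37
  Weekly reports 57 × 0.05 = 2.85
  Reflections 53 × 0.3 = 15.9
Sum = 67.14
67.14 is ≥ 48 and < 68 → Pass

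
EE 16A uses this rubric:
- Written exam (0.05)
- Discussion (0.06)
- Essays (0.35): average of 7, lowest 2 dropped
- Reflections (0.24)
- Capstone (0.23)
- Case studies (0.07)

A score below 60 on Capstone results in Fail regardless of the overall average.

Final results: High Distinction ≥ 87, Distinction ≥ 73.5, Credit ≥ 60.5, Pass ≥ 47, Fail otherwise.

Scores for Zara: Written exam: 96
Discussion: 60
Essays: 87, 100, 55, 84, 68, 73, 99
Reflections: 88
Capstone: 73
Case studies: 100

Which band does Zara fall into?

Distinction

Essays: drop 55, 68 → average of remaining 5 = 443/5 = 88.6
Capstone score 73 ≥ 60: minimum met.
Weighted total:
  Written exam 96 × 0.05 = 4.8
  Discussion 60 × 0.06 = 3.6
  Essays 88.6 × 0.35 = 31.01
  Reflections 88 × 0.24 = 21.12
  Capstone 73 × 0.23 = 16.79
  Case studies 100 × 0.07 = 7
Sum = 84.32
84.32 is ≥ 73.5 and < 87 → Distinction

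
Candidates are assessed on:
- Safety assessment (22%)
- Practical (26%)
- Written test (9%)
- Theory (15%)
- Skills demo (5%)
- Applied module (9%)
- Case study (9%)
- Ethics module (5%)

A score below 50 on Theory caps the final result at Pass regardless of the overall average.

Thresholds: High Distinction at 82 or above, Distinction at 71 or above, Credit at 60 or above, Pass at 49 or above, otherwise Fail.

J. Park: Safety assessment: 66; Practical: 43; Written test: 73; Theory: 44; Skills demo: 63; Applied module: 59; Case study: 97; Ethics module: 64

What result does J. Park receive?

Theory score 44 < 50: minimum not met.
Weighted total:
  Safety assessment 66 × 0.22 = 14.52
  Practical 43 × 0.26 = 11.18
  Written test 73 × 0.09 = 6.57
  Theory 44 × 0.15 = 6.6
  Skills demo 63 × 0.05 = 3.15
  Applied module 59 × 0.09 = 5.31
  Case study 97 × 0.09 = 8.73
  Ethics module 64 × 0.05 = 3.2
Sum = 59.26
59.26 would be Pass; cap at Pass applies → Pass.

Pass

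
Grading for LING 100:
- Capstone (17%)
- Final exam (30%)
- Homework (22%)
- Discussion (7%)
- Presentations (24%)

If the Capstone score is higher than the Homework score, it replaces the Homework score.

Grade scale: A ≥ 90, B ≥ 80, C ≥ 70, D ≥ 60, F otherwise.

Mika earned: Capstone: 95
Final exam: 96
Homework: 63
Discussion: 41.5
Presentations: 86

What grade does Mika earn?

B

Capstone (95) > Homework (63), so Homework counts as 95.
Weighted total:
  Capstone 95 × 0.17 = 16.15
  Final exam 96 × 0.3 = 28.8
  Homework 95 × 0.22 = 20.9
  Discussion 41.5 × 0.07 = 2.905
  Presentations 86 × 0.24 = 20.64
Sum = 89.395
89.395 is ≥ 80 and < 90 → B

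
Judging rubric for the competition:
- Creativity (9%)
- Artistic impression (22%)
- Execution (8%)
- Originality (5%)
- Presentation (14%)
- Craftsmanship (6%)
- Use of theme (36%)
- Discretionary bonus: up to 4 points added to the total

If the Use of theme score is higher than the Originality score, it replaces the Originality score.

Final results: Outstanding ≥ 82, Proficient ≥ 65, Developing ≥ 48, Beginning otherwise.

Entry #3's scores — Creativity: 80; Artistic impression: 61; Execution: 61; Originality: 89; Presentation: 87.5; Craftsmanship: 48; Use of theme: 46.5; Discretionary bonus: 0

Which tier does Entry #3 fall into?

Use of theme (46.5) ≤ Originality (89), so Originality stays at 89.
Weighted total:
  Creativity 80 × 0.09 = 7.2
  Artistic impression 61 × 0.22 = 13.42
  Execution 61 × 0.08 = 4.88
  Originality 89 × 0.05 = 4.45
  Presentation 87.5 × 0.14 = 12.25
  Craftsmanship 48 × 0.06 = 2.88
  Use of theme 46.5 × 0.36 = 16.74
Sum = 61.82
Discretionary bonus: 61.82 + 0 = 61.82
61.82 is ≥ 48 and < 65 → Developing

Developing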